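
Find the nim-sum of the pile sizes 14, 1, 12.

Nim-sum: 14 ^ 1 ^ 12 = 3.

3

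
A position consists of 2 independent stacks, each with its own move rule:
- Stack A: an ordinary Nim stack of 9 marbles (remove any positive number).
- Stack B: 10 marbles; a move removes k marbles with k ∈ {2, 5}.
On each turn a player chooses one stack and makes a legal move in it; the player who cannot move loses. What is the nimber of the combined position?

8

Stack A is a plain Nim stack of size 9, so its Grundy value is 9.
Build the Grundy sequence for stack B with g(k) = mex{g(k−s) : s ∈ {2, 5}, s ≤ k}:
k:     0  1  2  3  4  5  6  7  8  9 10
g(k):  0  0  1  1  0  2  1  0  0  1  1
So g(10) = 1.
By the Sprague-Grundy theorem, the Grundy value of a sum of independent games is the XOR of the component values.
Combined value = 9 XOR 1 = 8.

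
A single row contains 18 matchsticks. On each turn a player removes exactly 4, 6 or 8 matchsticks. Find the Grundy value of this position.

1

Grundy values for subtraction set {4, 6, 8}:
k:     0  1  2  3  4  5  6  7  8  9 10 11 12 13 14 15 16 17 18
g(k):  0  0  0  0  1  1  1  1  2  2  2  2  0  0  0  0  1  1  1
So g(18) = 1.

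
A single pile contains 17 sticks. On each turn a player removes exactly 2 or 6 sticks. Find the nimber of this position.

0

Compute g(0), g(1), … for moves {2, 6}:
k:     0  1  2  3  4  5  6  7  8  9 10 11 12 13 14 15 16 17
g(k):  0  0  1  1  0  0  1  1  0  0  1  1  0  0  1  1  0  0
So g(17) = 0.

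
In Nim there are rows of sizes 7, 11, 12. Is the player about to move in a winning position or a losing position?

Losing position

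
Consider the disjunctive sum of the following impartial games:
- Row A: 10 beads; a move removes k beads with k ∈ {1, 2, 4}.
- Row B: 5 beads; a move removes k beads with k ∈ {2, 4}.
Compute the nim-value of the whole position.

3

Build the Grundy sequence for row A with g(k) = mex{g(k−s) : s ∈ {1, 2, 4}, s ≤ k}:
k:     0  1  2  3  4  5  6  7  8  9 10
g(k):  0  1  2  0  1  2  0  1  2  0  1
So g(10) = 1.
Build the Grundy sequence for row B with g(k) = mex{g(k−s) : s ∈ {2, 4}, s ≤ k}:
g(0) = mex{} = 0
g(1) = mex{} = 0
g(2) = mex{0} = 1
g(3) = mex{0} = 1
g(4) = mex{0,1} = 2
g(5) = mex{0,1} = 2
So g(5) = 2.
By the Sprague-Grundy theorem, the Grundy value of a sum of independent games is the XOR of the component values.
Combined value = 1 ⊕ 2 = 3.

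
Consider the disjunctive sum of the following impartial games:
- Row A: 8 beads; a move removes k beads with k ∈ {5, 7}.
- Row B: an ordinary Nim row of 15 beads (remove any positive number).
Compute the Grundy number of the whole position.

Grundy values for row A (subtraction set {5, 7}):
k:     0  1  2  3  4  5  6  7  8
g(k):  0  0  0  0  0  1  1  1  1
So g(8) = 1.
Row B is a plain Nim row of size 15, so its Grundy value is 15.
The value of a disjunctive sum is the nim-sum of the parts.
Combined value = 1 XOR 15 = 14.

14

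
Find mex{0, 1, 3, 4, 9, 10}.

The values 0, 1 are all present; 2 is the first non-negative integer missing from the set.

2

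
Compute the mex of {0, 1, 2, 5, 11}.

3

The values 0, 1, 2 are all present; 3 is the first non-negative integer missing from the set.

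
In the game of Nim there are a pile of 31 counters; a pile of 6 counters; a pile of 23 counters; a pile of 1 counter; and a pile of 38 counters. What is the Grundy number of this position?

Compute the nim-sum pairwise:
31 ⊕ 6 = 25
25 ⊕ 23 = 14
14 ⊕ 1 = 15
15 ⊕ 38 = 41

41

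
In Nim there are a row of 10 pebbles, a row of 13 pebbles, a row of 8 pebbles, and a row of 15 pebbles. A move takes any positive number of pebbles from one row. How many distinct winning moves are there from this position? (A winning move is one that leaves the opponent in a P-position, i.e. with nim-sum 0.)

0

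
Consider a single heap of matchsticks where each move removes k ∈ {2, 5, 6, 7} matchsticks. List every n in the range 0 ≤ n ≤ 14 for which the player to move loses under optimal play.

Grundy values for subtraction set {2, 5, 6, 7}:
g(0) = mex{} = 0
g(1) = mex{} = 0
g(2) = mex{0} = 1
g(3) = mex{0} = 1
g(4) = mex{1} = 0
g(5) = mex{0,1} = 2
g(6) = mex{0} = 1
g(7) = mex{0,1,2} = 3
g(8) = mex{0,1} = 2
g(9) = mex{0,1,3} = 2
g(10) = mex{0,1,2} = 3
g(11) = mex{0,1,2} = 3
g(12) = mex{1,2,3} = 0
g(13) = mex{1,2,3} = 0
g(14) = mex{0,2,3} = 1
The P-positions (g = 0) in 0..14 are 0, 1, 4, 12, 13.

0, 1, 4, 12, 13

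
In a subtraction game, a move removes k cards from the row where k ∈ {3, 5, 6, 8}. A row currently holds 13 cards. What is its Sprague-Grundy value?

0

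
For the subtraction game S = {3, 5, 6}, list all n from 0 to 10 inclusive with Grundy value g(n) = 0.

Grundy values for subtraction set {3, 5, 6}:
k:     0  1  2  3  4  5  6  7  8  9 10
g(k):  0  0  0  1  1  1  2  2  2  0  0
The P-positions (g = 0) in 0..10 are 0, 1, 2, 9, 10.

0, 1, 2, 9, 10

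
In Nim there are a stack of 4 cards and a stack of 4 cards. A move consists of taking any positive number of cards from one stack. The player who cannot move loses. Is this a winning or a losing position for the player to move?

Nim-sum: 4 ^ 4 = 0.
The nim-sum is 0, so this is a P-position: the player to move is in a losing position under optimal play.

Losing position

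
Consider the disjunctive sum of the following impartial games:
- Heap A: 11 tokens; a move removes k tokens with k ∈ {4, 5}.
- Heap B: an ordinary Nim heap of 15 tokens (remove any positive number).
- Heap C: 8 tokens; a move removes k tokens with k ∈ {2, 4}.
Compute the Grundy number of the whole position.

14

Build the Grundy sequence for heap A with g(k) = mex{g(k−s) : s ∈ {4, 5}, s ≤ k}:
k:     0  1  2  3  4  5  6  7  8  9 10 11
g(k):  0  0  0  0  1  1  1  1  2  0  0  0
So g(11) = 0.
Heap B is a plain Nim heap of size 15, so its Grundy value is 15.
Grundy values for heap C (subtraction set {2, 4}):
k:     0  1  2  3  4  5  6  7  8
g(k):  0  0  1  1  2  2  0  0  1
So g(8) = 1.
By the Sprague-Grundy theorem, the Grundy value of a sum of independent games is the XOR of the component values.
Combined value = 0 XOR 15 XOR 1 = 14.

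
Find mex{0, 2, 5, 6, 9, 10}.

0 is in the set but 1 is not, so the mex is 1.

1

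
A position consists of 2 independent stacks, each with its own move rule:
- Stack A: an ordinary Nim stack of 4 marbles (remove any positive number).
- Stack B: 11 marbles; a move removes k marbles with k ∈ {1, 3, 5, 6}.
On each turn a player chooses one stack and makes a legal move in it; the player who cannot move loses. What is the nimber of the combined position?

4

Stack A is a plain Nim stack of size 4, so its Grundy value is 4.
Grundy values for stack B (subtraction set {1, 3, 5, 6}):
g(0) = mex{} = 0
g(1) = mex{0} = 1
g(2) = mex{1} = 0
g(3) = mex{0} = 1
g(4) = mex{1} = 0
g(5) = mex{0} = 1
g(6) = mex{0,1} = 2
g(7) = mex{0,1,2} = 3
g(8) = mex{0,1,3} = 2
g(9) = mex{0,1,2} = 3
g(10) = mex{0,1,3} = 2
g(11) = mex{1,2} = 0
So g(11) = 0.
By the Sprague-Grundy theorem, the Grundy value of a sum of independent games is the XOR of the component values.
Combined value = 4 ⊕ 0 = 4.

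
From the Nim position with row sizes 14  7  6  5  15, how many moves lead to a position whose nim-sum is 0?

5

Compute the nim-sum pairwise:
14 XOR 7 = 9
9 XOR 6 = 15
15 XOR 5 = 10
10 XOR 15 = 5
The overall nim-sum is X = 5. A row of size p has a winning move iff p XOR X < p (reduce it to p XOR X).
  14: 14 XOR 5 = 11 < 14 — winning move (to 11).
  7: 7 XOR 5 = 2 < 7 — winning move (to 2).
  6: 6 XOR 5 = 3 < 6 — winning move (to 3).
  5: 5 XOR 5 = 0 < 5 — winning move (to 0).
  15: 15 XOR 5 = 10 < 15 — winning move (to 10).
That gives 5 winning moves.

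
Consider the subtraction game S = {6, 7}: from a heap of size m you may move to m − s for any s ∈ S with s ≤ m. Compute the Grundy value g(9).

1

Build the Grundy sequence with g(k) = mex{g(k−s) : s ∈ {6, 7}, s ≤ k}:
g(0) = mex{} = 0
g(1) = mex{} = 0
g(2) = mex{} = 0
g(3) = mex{} = 0
g(4) = mex{} = 0
g(5) = mex{} = 0
g(6) = mex{0} = 1
g(7) = mex{0} = 1
g(8) = mex{0} = 1
g(9) = mex{0} = 1
So g(9) = 1.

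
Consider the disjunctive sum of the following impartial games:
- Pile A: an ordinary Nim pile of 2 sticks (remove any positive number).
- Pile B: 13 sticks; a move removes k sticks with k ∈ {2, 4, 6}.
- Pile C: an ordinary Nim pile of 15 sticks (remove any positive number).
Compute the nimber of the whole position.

15

Pile A is a plain Nim pile of size 2, so its Grundy value is 2.
Build the Grundy sequence for pile B with g(k) = mex{g(k−s) : s ∈ {2, 4, 6}, s ≤ k}:
k:     0  1  2  3  4  5  6  7  8  9 10 11 12 13
g(k):  0  0  1  1  2  2  3  3  0  0  1  1  2  2
So g(13) = 2.
Pile C is a plain Nim pile of size 15, so its Grundy value is 15.
The value of a disjunctive sum is the nim-sum of the parts.
Combined value = 2 XOR 2 XOR 15 = 15.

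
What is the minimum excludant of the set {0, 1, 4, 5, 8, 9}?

The values 0, 1 are all present; 2 is the first non-negative integer missing from the set.

2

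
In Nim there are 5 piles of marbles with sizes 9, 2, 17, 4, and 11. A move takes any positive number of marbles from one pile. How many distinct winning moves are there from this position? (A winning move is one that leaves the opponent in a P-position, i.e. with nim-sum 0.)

Write each in binary and XOR column by column:
  01001  (9)
  00010  (2)
  10001  (17)
  00100  (4)
  01011  (11)
  -----
  10101  (21)
The overall nim-sum is X = 21. A pile of size p has a winning move iff p XOR X < p (reduce it to p XOR X).
  9: 9 XOR 21 = 28 ≥ 9 — no move.
  2: 2 XOR 21 = 23 ≥ 2 — no move.
  17: 17 XOR 21 = 4 < 17 — winning move (to 4).
  4: 4 XOR 21 = 17 ≥ 4 — no move.
  11: 11 XOR 21 = 30 ≥ 11 — no move.
That gives 1 winning move.

1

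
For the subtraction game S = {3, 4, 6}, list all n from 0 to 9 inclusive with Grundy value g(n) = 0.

0, 1, 2, 9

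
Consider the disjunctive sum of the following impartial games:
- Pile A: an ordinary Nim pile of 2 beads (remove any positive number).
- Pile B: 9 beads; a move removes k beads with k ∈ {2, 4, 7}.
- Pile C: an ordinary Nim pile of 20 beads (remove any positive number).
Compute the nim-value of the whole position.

22

Pile A is a plain Nim pile of size 2, so its Grundy value is 2.
For pile B, compute g(0), g(1), … with moves {2, 4, 7}:
g(0) = mex{} = 0
g(1) = mex{} = 0
g(2) = mex{0} = 1
g(3) = mex{0} = 1
g(4) = mex{0,1} = 2
g(5) = mex{0,1} = 2
g(6) = mex{1,2} = 0
g(7) = mex{0,1,2} = 3
g(8) = mex{0,2} = 1
g(9) = mex{1,2,3} = 0
So g(9) = 0.
Pile C is a plain Nim pile of size 20, so its Grundy value is 20.
By the Sprague-Grundy theorem, the Grundy value of a sum of independent games is the XOR of the component values.
Combined value = 2 XOR 0 XOR 20 = 22.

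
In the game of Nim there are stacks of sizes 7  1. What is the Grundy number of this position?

Compute the nim-sum pairwise:
7 XOR 1 = 6

6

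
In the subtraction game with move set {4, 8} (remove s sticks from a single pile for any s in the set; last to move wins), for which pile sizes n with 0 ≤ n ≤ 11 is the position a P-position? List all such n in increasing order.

0, 1, 2, 3

Grundy values for subtraction set {4, 8}:
k:     0  1  2  3  4  5  6  7  8  9 10 11
g(k):  0  0  0  0  1  1  1  1  2  2  2  2
The P-positions (g = 0) in 0..11 are 0, 1, 2, 3.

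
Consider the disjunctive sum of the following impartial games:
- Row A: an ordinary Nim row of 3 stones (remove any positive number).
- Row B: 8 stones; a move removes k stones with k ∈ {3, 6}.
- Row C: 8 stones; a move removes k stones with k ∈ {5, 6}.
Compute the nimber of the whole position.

0

Row A is a plain Nim row of size 3, so its Grundy value is 3.
Grundy values for row B (subtraction set {3, 6}):
g(0) = mex{} = 0
g(1) = mex{} = 0
g(2) = mex{} = 0
g(3) = mex{0} = 1
g(4) = mex{0} = 1
g(5) = mex{0} = 1
g(6) = mex{0,1} = 2
g(7) = mex{0,1} = 2
g(8) = mex{0,1} = 2
So g(8) = 2.
For row C, compute g(0), g(1), … with moves {5, 6}:
g(0) = mex{} = 0
g(1) = mex{} = 0
g(2) = mex{} = 0
g(3) = mex{} = 0
g(4) = mex{} = 0
g(5) = mex{0} = 1
g(6) = mex{0} = 1
g(7) = mex{0} = 1
g(8) = mex{0} = 1
So g(8) = 1.
The value of a disjunctive sum is the nim-sum of the parts.
Combined value = 3 XOR 2 XOR 1 = 0.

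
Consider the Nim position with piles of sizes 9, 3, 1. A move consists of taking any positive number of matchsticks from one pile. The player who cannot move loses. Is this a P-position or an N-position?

N-position

Nim-sum: 9 ^ 3 ^ 1 = 11.
The nim-sum is 11 ≠ 0, so this is an N-position: the player to move can win.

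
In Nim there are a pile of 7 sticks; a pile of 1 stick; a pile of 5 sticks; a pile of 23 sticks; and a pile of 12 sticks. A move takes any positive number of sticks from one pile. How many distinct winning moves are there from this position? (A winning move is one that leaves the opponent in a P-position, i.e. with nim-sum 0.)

1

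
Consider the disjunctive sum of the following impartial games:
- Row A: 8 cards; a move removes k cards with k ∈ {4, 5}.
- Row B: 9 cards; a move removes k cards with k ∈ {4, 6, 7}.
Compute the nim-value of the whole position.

0

Build the Grundy sequence for row A with g(k) = mex{g(k−s) : s ∈ {4, 5}, s ≤ k}:
g(0) = mex{} = 0
g(1) = mex{} = 0
g(2) = mex{} = 0
g(3) = mex{} = 0
g(4) = mex{0} = 1
g(5) = mex{0} = 1
g(6) = mex{0} = 1
g(7) = mex{0} = 1
g(8) = mex{0,1} = 2
So g(8) = 2.
Grundy values for row B (subtraction set {4, 6, 7}):
k:     0  1  2  3  4  5  6  7  8  9
g(k):  0  0  0  0  1  1  1  1  2  2
So g(9) = 2.
The value of a disjunctive sum is the nim-sum of the parts.
Combined value = 2 ⊕ 2 = 0.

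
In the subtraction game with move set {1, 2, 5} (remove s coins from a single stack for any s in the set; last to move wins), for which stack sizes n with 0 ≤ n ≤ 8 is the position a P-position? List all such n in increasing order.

0, 3, 6

Grundy values for subtraction set {1, 2, 5}:
g(0) = mex{} = 0
g(1) = mex{0} = 1
g(2) = mex{0,1} = 2
g(3) = mex{1,2} = 0
g(4) = mex{0,2} = 1
g(5) = mex{0,1} = 2
g(6) = mex{1,2} = 0
g(7) = mex{0,2} = 1
g(8) = mex{0,1} = 2
The P-positions (g = 0) in 0..8 are 0, 3, 6.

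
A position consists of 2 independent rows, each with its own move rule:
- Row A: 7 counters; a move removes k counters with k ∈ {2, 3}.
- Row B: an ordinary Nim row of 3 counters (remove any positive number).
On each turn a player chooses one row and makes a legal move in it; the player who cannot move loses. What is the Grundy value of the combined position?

For row A, compute g(0), g(1), … with moves {2, 3}:
k:     0  1  2  3  4  5  6  7
g(k):  0  0  1  1  2  0  0  1
So g(7) = 1.
Row B is a plain Nim row of size 3, so its Grundy value is 3.
By the Sprague-Grundy theorem, the Grundy value of a sum of independent games is the XOR of the component values.
Combined value = 1 XOR 3 = 2.

2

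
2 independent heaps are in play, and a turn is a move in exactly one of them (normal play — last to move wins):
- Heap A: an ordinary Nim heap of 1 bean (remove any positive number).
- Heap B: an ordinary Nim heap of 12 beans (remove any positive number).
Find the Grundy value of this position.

Heap A is a plain Nim heap of size 1, so its Grundy value is 1.
Heap B is a plain Nim heap of size 12, so its Grundy value is 12.
By the Sprague-Grundy theorem, the Grundy value of a sum of independent games is the XOR of the component values.
Combined value = 1 XOR 12 = 13.

13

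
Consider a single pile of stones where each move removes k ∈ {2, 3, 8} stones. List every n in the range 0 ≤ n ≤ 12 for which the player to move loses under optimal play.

Grundy values for subtraction set {2, 3, 8}:
g(0) = mex{} = 0
g(1) = mex{} = 0
g(2) = mex{0} = 1
g(3) = mex{0} = 1
g(4) = mex{0,1} = 2
g(5) = mex{1} = 0
g(6) = mex{1,2} = 0
g(7) = mex{0,2} = 1
g(8) = mex{0} = 1
g(9) = mex{0,1} = 2
g(10) = mex{1} = 0
g(11) = mex{1,2} = 0
g(12) = mex{0,2} = 1
The P-positions (g = 0) in 0..12 are 0, 1, 5, 6, 10, 11.

0, 1, 5, 6, 10, 11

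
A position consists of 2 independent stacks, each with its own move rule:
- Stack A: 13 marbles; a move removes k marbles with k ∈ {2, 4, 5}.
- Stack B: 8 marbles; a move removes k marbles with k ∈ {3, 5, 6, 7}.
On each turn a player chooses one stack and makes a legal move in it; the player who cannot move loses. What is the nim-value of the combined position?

For stack A, compute g(0), g(1), … with moves {2, 4, 5}:
g(0) = mex{} = 0
g(1) = mex{} = 0
g(2) = mex{0} = 1
g(3) = mex{0} = 1
g(4) = mex{0,1} = 2
g(5) = mex{0,1} = 2
g(6) = mex{0,1,2} = 3
g(7) = mex{1,2} = 0
g(8) = mex{1,2,3} = 0
g(9) = mex{0,2} = 1
g(10) = mex{0,2,3} = 1
g(11) = mex{0,1,3} = 2
g(12) = mex{0,1} = 2
g(13) = mex{0,1,2} = 3
So g(13) = 3.
Grundy values for stack B (subtraction set {3, 5, 6, 7}):
g(0) = mex{} = 0
g(1) = mex{} = 0
g(2) = mex{} = 0
g(3) = mex{0} = 1
g(4) = mex{0} = 1
g(5) = mex{0} = 1
g(6) = mex{0,1} = 2
g(7) = mex{0,1} = 2
g(8) = mex{0,1} = 2
So g(8) = 2.
The value of a disjunctive sum is the nim-sum of the parts.
Combined value = 3 XOR 2 = 1.

1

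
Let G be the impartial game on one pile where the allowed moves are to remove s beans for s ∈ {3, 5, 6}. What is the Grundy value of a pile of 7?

2

Compute g(0), g(1), … for moves {3, 5, 6}:
k:     0  1  2  3  4  5  6  7
g(k):  0  0  0  1  1  1  2  2
So g(7) = 2.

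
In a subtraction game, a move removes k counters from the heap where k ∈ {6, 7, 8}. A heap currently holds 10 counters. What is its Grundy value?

1

Build the Grundy sequence with g(k) = mex{g(k−s) : s ∈ {6, 7, 8}, s ≤ k}:
k:     0  1  2  3  4  5  6  7  8  9 10
g(k):  0  0  0  0  0  0  1  1  1  1  1
So g(10) = 1.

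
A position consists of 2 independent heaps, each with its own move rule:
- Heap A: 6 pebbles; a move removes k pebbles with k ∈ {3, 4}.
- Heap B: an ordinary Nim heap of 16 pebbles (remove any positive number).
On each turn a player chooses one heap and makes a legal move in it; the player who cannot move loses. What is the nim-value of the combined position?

Build the Grundy sequence for heap A with g(k) = mex{g(k−s) : s ∈ {3, 4}, s ≤ k}:
g(0) = mex{} = 0
g(1) = mex{} = 0
g(2) = mex{} = 0
g(3) = mex{0} = 1
g(4) = mex{0} = 1
g(5) = mex{0} = 1
g(6) = mex{0,1} = 2
So g(6) = 2.
Heap B is a plain Nim heap of size 16, so its Grundy value is 16.
The value of a disjunctive sum is the nim-sum of the parts.
Combined value = 2 XOR 16 = 18.

18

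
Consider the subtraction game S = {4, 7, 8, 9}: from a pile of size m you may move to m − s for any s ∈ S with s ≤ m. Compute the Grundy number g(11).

2

Compute g(0), g(1), … for moves {4, 7, 8, 9}:
g(0) = mex{} = 0
g(1) = mex{} = 0
g(2) = mex{} = 0
g(3) = mex{} = 0
g(4) = mex{0} = 1
g(5) = mex{0} = 1
g(6) = mex{0} = 1
g(7) = mex{0} = 1
g(8) = mex{0,1} = 2
g(9) = mex{0,1} = 2
g(10) = mex{0,1} = 2
g(11) = mex{0,1} = 2
So g(11) = 2.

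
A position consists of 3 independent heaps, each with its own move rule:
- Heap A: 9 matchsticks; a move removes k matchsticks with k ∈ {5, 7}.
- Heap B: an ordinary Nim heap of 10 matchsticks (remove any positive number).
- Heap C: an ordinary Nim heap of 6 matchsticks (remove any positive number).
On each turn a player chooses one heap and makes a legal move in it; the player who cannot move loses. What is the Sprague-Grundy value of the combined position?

Grundy values for heap A (subtraction set {5, 7}):
k:     0  1  2  3  4  5  6  7  8  9
g(k):  0  0  0  0  0  1  1  1  1  1
So g(9) = 1.
Heap B is a plain Nim heap of size 10, so its Grundy value is 10.
Heap C is a plain Nim heap of size 6, so its Grundy value is 6.
The value of a disjunctive sum is the nim-sum of the parts.
Combined value = 1 XOR 10 XOR 6 = 13.

13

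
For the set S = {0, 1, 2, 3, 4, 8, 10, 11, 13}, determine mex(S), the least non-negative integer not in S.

5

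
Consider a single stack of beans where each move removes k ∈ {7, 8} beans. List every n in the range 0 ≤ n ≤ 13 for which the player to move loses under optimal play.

Grundy values for subtraction set {7, 8}:
g(0) = mex{} = 0
g(1) = mex{} = 0
g(2) = mex{} = 0
g(3) = mex{} = 0
g(4) = mex{} = 0
g(5) = mex{} = 0
g(6) = mex{} = 0
g(7) = mex{0} = 1
g(8) = mex{0} = 1
g(9) = mex{0} = 1
g(10) = mex{0} = 1
g(11) = mex{0} = 1
g(12) = mex{0} = 1
g(13) = mex{0} = 1
The P-positions (g = 0) in 0..13 are 0, 1, 2, 3, 4, 5, 6.

0, 1, 2, 3, 4, 5, 6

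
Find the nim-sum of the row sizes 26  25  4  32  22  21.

Write each in binary and XOR column by column:
  011010  (26)
  011001  (25)
  000100  (4)
  100000  (32)
  010110  (22)
  010101  (21)
  ------
  100100  (36)

36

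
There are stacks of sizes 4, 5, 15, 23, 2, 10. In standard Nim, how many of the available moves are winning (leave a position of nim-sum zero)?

Write each in binary and XOR column by column:
  00100  (4)
  00101  (5)
  01111  (15)
  10111  (23)
  00010  (2)
  01010  (10)
  -----
  10001  (17)
The overall nim-sum is X = 17. A stack of size p has a winning move iff p XOR X < p (reduce it to p XOR X).
  4: 4 XOR 17 = 21 ≥ 4 — no move.
  5: 5 XOR 17 = 20 ≥ 5 — no move.
  15: 15 XOR 17 = 30 ≥ 15 — no move.
  23: 23 XOR 17 = 6 < 23 — winning move (to 6).
  2: 2 XOR 17 = 19 ≥ 2 — no move.
  10: 10 XOR 17 = 27 ≥ 10 — no move.
That gives 1 winning move.

1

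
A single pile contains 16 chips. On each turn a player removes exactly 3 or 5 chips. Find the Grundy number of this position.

Grundy values for subtraction set {3, 5}:
k:     0  1  2  3  4  5  6  7  8  9 10 11 12 13 14 15 16
g(k):  0  0  0  1  1  1  2  2  0  0  0  1  1  1  2  2  0
So g(16) = 0.

0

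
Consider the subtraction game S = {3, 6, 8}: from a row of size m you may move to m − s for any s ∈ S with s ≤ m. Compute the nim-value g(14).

1

Compute g(0), g(1), … for moves {3, 6, 8}:
k:     0  1  2  3  4  5  6  7  8  9 10 11 12 13 14
g(k):  0  0  0  1  1  1  2  2  2  3  3  0  0  0  1
So g(14) = 1.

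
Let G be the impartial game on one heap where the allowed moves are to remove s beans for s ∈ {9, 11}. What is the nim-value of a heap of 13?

1

Build the Grundy sequence with g(k) = mex{g(k−s) : s ∈ {9, 11}, s ≤ k}:
k:     0  1  2  3  4  5  6  7  8  9 10 11 12 13
g(k):  0  0  0  0  0  0  0  0  0  1  1  1  1  1
So g(13) = 1.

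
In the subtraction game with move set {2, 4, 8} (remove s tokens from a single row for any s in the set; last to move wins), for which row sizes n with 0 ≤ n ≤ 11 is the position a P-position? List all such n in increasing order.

0, 1, 6, 7

Compute g(0), g(1), … for moves {2, 4, 8}:
g(0) = mex{} = 0
g(1) = mex{} = 0
g(2) = mex{0} = 1
g(3) = mex{0} = 1
g(4) = mex{0,1} = 2
g(5) = mex{0,1} = 2
g(6) = mex{1,2} = 0
g(7) = mex{1,2} = 0
g(8) = mex{0,2} = 1
g(9) = mex{0,2} = 1
g(10) = mex{0,1} = 2
g(11) = mex{0,1} = 2
The P-positions (g = 0) in 0..11 are 0, 1, 6, 7.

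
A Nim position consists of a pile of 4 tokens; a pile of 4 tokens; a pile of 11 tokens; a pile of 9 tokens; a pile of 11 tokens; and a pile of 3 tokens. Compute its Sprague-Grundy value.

Compute the nim-sum pairwise:
4 XOR 4 = 0
0 XOR 11 = 11
11 XOR 9 = 2
2 XOR 11 = 9
9 XOR 3 = 10

10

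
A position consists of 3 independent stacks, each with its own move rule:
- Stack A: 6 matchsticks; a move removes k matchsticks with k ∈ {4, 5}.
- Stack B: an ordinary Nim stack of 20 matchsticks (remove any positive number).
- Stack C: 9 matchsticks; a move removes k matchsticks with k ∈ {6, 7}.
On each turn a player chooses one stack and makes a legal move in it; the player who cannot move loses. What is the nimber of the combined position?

20

For stack A, compute g(0), g(1), … with moves {4, 5}:
k:     0  1  2  3  4  5  6
g(k):  0  0  0  0  1  1  1
So g(6) = 1.
Stack B is a plain Nim stack of size 20, so its Grundy value is 20.
For stack C, compute g(0), g(1), … with moves {6, 7}:
k:     0  1  2  3  4  5  6  7  8  9
g(k):  0  0  0  0  0  0  1  1  1  1
So g(9) = 1.
By the Sprague-Grundy theorem, the Grundy value of a sum of independent games is the XOR of the component values.
Combined value = 1 ⊕ 20 ⊕ 1 = 20.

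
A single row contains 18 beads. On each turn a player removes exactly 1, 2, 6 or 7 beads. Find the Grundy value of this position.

Build the Grundy sequence with g(k) = mex{g(k−s) : s ∈ {1, 2, 6, 7}, s ≤ k}:
k:     0  1  2  3  4  5  6  7  8  9 10 11 12 13 14 15 16 17 18
g(k):  0  1  2  0  1  2  3  4  0  1  2  0  1  2  3  4  0  1  2
So g(18) = 2.

2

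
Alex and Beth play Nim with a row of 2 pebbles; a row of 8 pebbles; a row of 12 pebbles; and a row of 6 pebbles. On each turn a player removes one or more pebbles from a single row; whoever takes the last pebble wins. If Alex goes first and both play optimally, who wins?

Nim-sum: 2 XOR 8 XOR 12 XOR 6 = 0.
The nim-sum is 0, so this is a P-position: the player to move is in a losing position under optimal play; Alex is about to move from it and so loses — Beth wins.

Beth wins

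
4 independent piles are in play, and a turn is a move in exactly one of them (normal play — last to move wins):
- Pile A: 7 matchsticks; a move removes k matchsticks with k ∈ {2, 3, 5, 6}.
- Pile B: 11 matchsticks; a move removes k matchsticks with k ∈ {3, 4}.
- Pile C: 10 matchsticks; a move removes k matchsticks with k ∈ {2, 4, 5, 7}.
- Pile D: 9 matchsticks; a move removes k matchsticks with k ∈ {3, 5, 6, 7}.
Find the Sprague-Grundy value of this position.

1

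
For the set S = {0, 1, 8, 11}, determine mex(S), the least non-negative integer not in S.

2

The values 0, 1 are all present; 2 is the first non-negative integer missing from the set.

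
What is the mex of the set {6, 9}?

0 is not in the set, so the mex is 0.

0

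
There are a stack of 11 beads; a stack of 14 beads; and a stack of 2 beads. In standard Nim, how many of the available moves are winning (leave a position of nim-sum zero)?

1

Nim-sum: 11 ⊕ 14 ⊕ 2 = 7.
The overall nim-sum is X = 7. A stack of size p has a winning move iff p XOR X < p (reduce it to p XOR X).
  11: 11 XOR 7 = 12 ≥ 11 — no move.
  14: 14 XOR 7 = 9 < 14 — winning move (to 9).
  2: 2 XOR 7 = 5 ≥ 2 — no move.
That gives 1 winning move.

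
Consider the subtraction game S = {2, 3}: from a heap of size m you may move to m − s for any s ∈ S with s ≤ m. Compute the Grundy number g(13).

1

Compute g(0), g(1), … for moves {2, 3}:
g(0) = mex{} = 0
g(1) = mex{} = 0
g(2) = mex{0} = 1
g(3) = mex{0} = 1
g(4) = mex{0,1} = 2
g(5) = mex{1} = 0
g(6) = mex{1,2} = 0
g(7) = mex{0,2} = 1
g(8) = mex{0} = 1
g(9) = mex{0,1} = 2
g(10) = mex{1} = 0
g(11) = mex{1,2} = 0
g(12) = mex{0,2} = 1
g(13) = mex{0} = 1
So g(13) = 1.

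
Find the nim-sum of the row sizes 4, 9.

13

Compute the nim-sum pairwise:
4 ⊕ 9 = 13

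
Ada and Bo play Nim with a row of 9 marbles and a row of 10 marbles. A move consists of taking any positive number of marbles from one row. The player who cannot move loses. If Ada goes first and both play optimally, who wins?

Ada wins

Write each in binary and XOR column by column:
  1001  (9)
  1010  (10)
  ----
  0011  (3)
The nim-sum is 3 ≠ 0, so this is an N-position: the player to move can win; Ada has a winning move.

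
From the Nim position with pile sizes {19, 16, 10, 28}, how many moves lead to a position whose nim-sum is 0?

Nim-sum: 19 XOR 16 XOR 10 XOR 28 = 21.
The overall nim-sum is X = 21. A pile of size p has a winning move iff p XOR X < p (reduce it to p XOR X).
  19: 19 XOR 21 = 6 < 19 — winning move (to 6).
  16: 16 XOR 21 = 5 < 16 — winning move (to 5).
  10: 10 XOR 21 = 31 ≥ 10 — no move.
  28: 28 XOR 21 = 9 < 28 — winning move (to 9).
That gives 3 winning moves.

3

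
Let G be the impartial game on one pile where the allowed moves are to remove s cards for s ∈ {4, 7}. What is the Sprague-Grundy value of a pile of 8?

Grundy values for subtraction set {4, 7}:
k:     0  1  2  3  4  5  6  7  8
g(k):  0  0  0  0  1  1  1  1  2
So g(8) = 2.

2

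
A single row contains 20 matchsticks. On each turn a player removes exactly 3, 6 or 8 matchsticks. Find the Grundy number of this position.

3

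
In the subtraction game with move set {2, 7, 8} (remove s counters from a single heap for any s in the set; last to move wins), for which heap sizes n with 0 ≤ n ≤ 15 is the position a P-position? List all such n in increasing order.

0, 1, 4, 5, 10, 14, 15

Compute g(0), g(1), … for moves {2, 7, 8}:
k:     0  1  2  3  4  5  6  7  8  9 10 11 12 13 14 15
g(k):  0  0  1  1  0  0  1  1  2  2  0  3  1  2  0  0
The P-positions (g = 0) in 0..15 are 0, 1, 4, 5, 10, 14, 15.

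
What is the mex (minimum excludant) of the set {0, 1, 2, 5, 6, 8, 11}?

3

The values 0, 1, 2 are all present; 3 is the first non-negative integer missing from the set.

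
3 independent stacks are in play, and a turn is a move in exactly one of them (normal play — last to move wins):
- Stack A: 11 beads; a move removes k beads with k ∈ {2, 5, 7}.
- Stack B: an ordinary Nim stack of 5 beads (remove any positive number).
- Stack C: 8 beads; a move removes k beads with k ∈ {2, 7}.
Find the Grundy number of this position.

4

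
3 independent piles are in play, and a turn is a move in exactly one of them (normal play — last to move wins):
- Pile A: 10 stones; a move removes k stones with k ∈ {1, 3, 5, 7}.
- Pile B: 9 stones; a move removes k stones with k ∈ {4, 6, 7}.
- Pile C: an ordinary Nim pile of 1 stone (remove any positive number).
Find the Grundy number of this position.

3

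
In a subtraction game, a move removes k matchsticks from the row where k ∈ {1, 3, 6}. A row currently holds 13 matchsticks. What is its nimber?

0

Compute g(0), g(1), … for moves {1, 3, 6}:
k:     0  1  2  3  4  5  6  7  8  9 10 11 12 13
g(k):  0  1  0  1  0  1  2  3  2  0  1  0  1  0
So g(13) = 0.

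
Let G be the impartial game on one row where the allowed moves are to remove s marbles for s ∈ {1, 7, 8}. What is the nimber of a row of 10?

2

Build the Grundy sequence with g(k) = mex{g(k−s) : s ∈ {1, 7, 8}, s ≤ k}:
g(0) = mex{} = 0
g(1) = mex{0} = 1
g(2) = mex{1} = 0
g(3) = mex{0} = 1
g(4) = mex{1} = 0
g(5) = mex{0} = 1
g(6) = mex{1} = 0
g(7) = mex{0} = 1
g(8) = mex{0,1} = 2
g(9) = mex{0,1,2} = 3
g(10) = mex{0,1,3} = 2
So g(10) = 2.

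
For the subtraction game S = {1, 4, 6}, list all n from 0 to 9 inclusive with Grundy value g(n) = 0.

0, 2, 5, 7

Compute g(0), g(1), … for moves {1, 4, 6}:
k:     0  1  2  3  4  5  6  7  8  9
g(k):  0  1  0  1  2  0  1  0  1  2
The P-positions (g = 0) in 0..9 are 0, 2, 5, 7.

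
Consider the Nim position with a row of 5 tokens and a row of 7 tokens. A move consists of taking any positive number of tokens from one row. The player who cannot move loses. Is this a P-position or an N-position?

Nim-sum: 5 XOR 7 = 2.
The nim-sum is 2 ≠ 0, so this is an N-position: the player to move can win.

N-position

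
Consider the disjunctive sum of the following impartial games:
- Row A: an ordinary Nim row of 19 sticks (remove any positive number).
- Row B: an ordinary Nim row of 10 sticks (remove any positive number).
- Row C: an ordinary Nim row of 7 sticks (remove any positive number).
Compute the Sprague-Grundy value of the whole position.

30

Row A is a plain Nim row of size 19, so its Grundy value is 19.
Row B is a plain Nim row of size 10, so its Grundy value is 10.
Row C is a plain Nim row of size 7, so its Grundy value is 7.
By the Sprague-Grundy theorem, the Grundy value of a sum of independent games is the XOR of the component values.
Combined value = 19 XOR 10 XOR 7 = 30.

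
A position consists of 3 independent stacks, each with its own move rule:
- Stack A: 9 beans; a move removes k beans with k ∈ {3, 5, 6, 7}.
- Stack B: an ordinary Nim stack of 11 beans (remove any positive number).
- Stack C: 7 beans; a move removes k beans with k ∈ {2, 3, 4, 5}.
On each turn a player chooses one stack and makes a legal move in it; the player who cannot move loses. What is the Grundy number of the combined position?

8

Grundy values for stack A (subtraction set {3, 5, 6, 7}):
g(0) = mex{} = 0
g(1) = mex{} = 0
g(2) = mex{} = 0
g(3) = mex{0} = 1
g(4) = mex{0} = 1
g(5) = mex{0} = 1
g(6) = mex{0,1} = 2
g(7) = mex{0,1} = 2
g(8) = mex{0,1} = 2
g(9) = mex{0,1,2} = 3
So g(9) = 3.
Stack B is a plain Nim stack of size 11, so its Grundy value is 11.
For stack C, compute g(0), g(1), … with moves {2, 3, 4, 5}:
g(0) = mex{} = 0
g(1) = mex{} = 0
g(2) = mex{0} = 1
g(3) = mex{0} = 1
g(4) = mex{0,1} = 2
g(5) = mex{0,1} = 2
g(6) = mex{0,1,2} = 3
g(7) = mex{1,2} = 0
So g(7) = 0.
By the Sprague-Grundy theorem, the Grundy value of a sum of independent games is the XOR of the component values.
Combined value = 3 XOR 11 XOR 0 = 8.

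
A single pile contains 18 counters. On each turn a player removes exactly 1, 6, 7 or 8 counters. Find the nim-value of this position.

1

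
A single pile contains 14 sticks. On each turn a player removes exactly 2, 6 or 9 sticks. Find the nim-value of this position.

Compute g(0), g(1), … for moves {2, 6, 9}:
k:     0  1  2  3  4  5  6  7  8  9 10 11 12 13 14
g(k):  0  0  1  1  0  0  1  1  0  2  1  3  0  2  1
So g(14) = 1.

1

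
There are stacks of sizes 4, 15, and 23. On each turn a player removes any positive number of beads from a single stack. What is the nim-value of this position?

28

Bitwise XOR of the heap sizes:
  00100  (4)
  01111  (15)
  10111  (23)
  -----
  11100  (28)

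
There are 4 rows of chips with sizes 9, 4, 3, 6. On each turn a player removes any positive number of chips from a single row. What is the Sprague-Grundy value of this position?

Nim-sum: 9 XOR 4 XOR 3 XOR 6 = 8.

8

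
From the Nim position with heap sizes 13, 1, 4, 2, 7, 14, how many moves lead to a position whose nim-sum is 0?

3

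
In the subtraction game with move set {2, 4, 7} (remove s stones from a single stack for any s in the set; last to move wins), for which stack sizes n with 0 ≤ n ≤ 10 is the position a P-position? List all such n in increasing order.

0, 1, 6, 9

Grundy values for subtraction set {2, 4, 7}:
k:     0  1  2  3  4  5  6  7  8  9 10
g(k):  0  0  1  1  2  2  0  3  1  0  2
The P-positions (g = 0) in 0..10 are 0, 1, 6, 9.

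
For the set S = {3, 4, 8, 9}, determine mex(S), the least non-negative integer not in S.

0 is not in the set, so the mex is 0.

0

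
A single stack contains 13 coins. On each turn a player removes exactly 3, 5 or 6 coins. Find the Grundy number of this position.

1

Build the Grundy sequence with g(k) = mex{g(k−s) : s ∈ {3, 5, 6}, s ≤ k}:
k:     0  1  2  3  4  5  6  7  8  9 10 11 12 13
g(k):  0  0  0  1  1  1  2  2  2  0  0  0  1  1
So g(13) = 1.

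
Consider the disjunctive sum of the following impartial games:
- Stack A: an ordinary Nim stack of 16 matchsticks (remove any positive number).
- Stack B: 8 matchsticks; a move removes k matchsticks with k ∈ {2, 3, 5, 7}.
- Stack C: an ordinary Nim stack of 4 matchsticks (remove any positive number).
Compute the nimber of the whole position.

16

Stack A is a plain Nim stack of size 16, so its Grundy value is 16.
For stack B, compute g(0), g(1), … with moves {2, 3, 5, 7}:
g(0) = mex{} = 0
g(1) = mex{} = 0
g(2) = mex{0} = 1
g(3) = mex{0} = 1
g(4) = mex{0,1} = 2
g(5) = mex{0,1} = 2
g(6) = mex{0,1,2} = 3
g(7) = mex{0,1,2} = 3
g(8) = mex{0,1,2,3} = 4
So g(8) = 4.
Stack C is a plain Nim stack of size 4, so its Grundy value is 4.
The value of a disjunctive sum is the nim-sum of the parts.
Combined value = 16 ⊕ 4 ⊕ 4 = 16.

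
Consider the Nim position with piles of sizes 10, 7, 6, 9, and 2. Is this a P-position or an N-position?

Bitwise XOR of the heap sizes:
  1010  (10)
  0111  (7)
  0110  (6)
  1001  (9)
  0010  (2)
  ----
  0000  (0)
The nim-sum is 0, so this is a P-position: the player to move is in a losing position under optimal play.

P-position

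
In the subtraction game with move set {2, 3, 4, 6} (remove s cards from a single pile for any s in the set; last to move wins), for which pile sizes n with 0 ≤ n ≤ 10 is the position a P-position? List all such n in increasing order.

0, 1, 8, 9

Compute g(0), g(1), … for moves {2, 3, 4, 6}:
k:     0  1  2  3  4  5  6  7  8  9 10
g(k):  0  0  1  1  2  2  3  3  0  0  1
The P-positions (g = 0) in 0..10 are 0, 1, 8, 9.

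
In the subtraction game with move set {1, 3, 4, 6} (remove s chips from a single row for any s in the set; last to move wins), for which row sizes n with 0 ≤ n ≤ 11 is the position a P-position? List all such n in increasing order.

Grundy values for subtraction set {1, 3, 4, 6}:
g(0) = mex{} = 0
g(1) = mex{0} = 1
g(2) = mex{1} = 0
g(3) = mex{0} = 1
g(4) = mex{0,1} = 2
g(5) = mex{0,1,2} = 3
g(6) = mex{0,1,3} = 2
g(7) = mex{1,2} = 0
g(8) = mex{0,2,3} = 1
g(9) = mex{1,2,3} = 0
g(10) = mex{0,2} = 1
g(11) = mex{0,1,3} = 2
The P-positions (g = 0) in 0..11 are 0, 2, 7, 9.

0, 2, 7, 9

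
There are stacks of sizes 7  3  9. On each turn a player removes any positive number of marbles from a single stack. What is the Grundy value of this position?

13

Bitwise XOR of the heap sizes:
  0111  (7)
  0011  (3)
  1001  (9)
  ----
  1101  (13)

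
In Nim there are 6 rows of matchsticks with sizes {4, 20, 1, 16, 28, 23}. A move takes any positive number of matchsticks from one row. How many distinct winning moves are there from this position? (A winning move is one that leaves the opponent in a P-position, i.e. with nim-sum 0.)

1

Compute the nim-sum pairwise:
4 ⊕ 20 = 16
16 ⊕ 1 = 17
17 ⊕ 16 = 1
1 ⊕ 28 = 29
29 ⊕ 23 = 10
The overall nim-sum is X = 10. A row of size p has a winning move iff p XOR X < p (reduce it to p XOR X).
  4: 4 XOR 10 = 14 ≥ 4 — no move.
  20: 20 XOR 10 = 30 ≥ 20 — no move.
  1: 1 XOR 10 = 11 ≥ 1 — no move.
  16: 16 XOR 10 = 26 ≥ 16 — no move.
  28: 28 XOR 10 = 22 < 28 — winning move (to 22).
  23: 23 XOR 10 = 29 ≥ 23 — no move.
That gives 1 winning move.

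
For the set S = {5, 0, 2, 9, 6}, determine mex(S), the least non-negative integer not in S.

1

0 is in the set but 1 is not, so the mex is 1.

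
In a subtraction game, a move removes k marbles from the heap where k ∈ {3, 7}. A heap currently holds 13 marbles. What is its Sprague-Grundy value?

1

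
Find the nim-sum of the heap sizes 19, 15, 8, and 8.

Nim-sum: 19 ^ 15 ^ 8 ^ 8 = 28.

28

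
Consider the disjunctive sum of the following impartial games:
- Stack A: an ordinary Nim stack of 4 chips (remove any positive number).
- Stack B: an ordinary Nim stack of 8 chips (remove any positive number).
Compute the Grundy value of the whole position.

Stack A is a plain Nim stack of size 4, so its Grundy value is 4.
Stack B is a plain Nim stack of size 8, so its Grundy value is 8.
By the Sprague-Grundy theorem, the Grundy value of a sum of independent games is the XOR of the component values.
Combined value = 4 ⊕ 8 = 12.

12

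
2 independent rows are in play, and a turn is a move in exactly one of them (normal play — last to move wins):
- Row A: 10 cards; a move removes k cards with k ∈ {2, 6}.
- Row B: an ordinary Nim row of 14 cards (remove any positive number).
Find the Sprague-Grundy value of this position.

Grundy values for row A (subtraction set {2, 6}):
g(0) = mex{} = 0
g(1) = mex{} = 0
g(2) = mex{0} = 1
g(3) = mex{0} = 1
g(4) = mex{1} = 0
g(5) = mex{1} = 0
g(6) = mex{0} = 1
g(7) = mex{0} = 1
g(8) = mex{1} = 0
g(9) = mex{1} = 0
g(10) = mex{0} = 1
So g(10) = 1.
Row B is a plain Nim row of size 14, so its Grundy value is 14.
By the Sprague-Grundy theorem, the Grundy value of a sum of independent games is the XOR of the component values.
Combined value = 1 ⊕ 14 = 15.

15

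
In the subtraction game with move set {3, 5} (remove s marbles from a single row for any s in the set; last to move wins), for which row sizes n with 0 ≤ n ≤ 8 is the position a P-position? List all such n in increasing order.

Grundy values for subtraction set {3, 5}:
g(0) = mex{} = 0
g(1) = mex{} = 0
g(2) = mex{} = 0
g(3) = mex{0} = 1
g(4) = mex{0} = 1
g(5) = mex{0} = 1
g(6) = mex{0,1} = 2
g(7) = mex{0,1} = 2
g(8) = mex{1} = 0
The P-positions (g = 0) in 0..8 are 0, 1, 2, 8.

0, 1, 2, 8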